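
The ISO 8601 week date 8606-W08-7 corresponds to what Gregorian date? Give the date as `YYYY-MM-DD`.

ISO week 1 of 8606 is the week containing the first Thursday of 8606.
Week 8, day 7 (Sunday) lands on 8606-02-23.

8606-02-23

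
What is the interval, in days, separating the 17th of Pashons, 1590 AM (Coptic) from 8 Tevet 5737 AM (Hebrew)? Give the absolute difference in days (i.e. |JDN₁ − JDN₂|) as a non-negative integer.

First date → JDN 2405668; second date → JDN 2443142.
The interval is |2405668 − 2443142| = 37474 days.

37474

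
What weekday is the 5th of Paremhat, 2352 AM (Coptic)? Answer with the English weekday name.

Saturday

In the Gregorian calendar this is 19 March 2636 (JDN 2683917).
Since JDN mod 7 = 5 (0 = Monday), the day is Saturday.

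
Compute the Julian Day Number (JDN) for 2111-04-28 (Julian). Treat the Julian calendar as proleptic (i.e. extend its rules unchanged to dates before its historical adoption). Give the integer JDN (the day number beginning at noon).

In the Gregorian calendar the same day is 12 May 2111.
JDN 2451545 is 1 January 2000 CE (Gregorian); the target day is +40673 days from there, so JDN = 2492218.

2492218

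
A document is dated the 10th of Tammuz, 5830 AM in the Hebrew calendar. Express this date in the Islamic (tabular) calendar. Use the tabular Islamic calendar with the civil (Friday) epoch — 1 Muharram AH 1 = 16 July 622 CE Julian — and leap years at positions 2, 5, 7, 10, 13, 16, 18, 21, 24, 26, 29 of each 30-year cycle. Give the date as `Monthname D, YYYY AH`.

The source date corresponds to 19 June 2070 in the Gregorian calendar (JDN 2477282).
That day falls on 10 Jumada al-Awwal 1493 AH in the tabular Islamic calendar.

Jumada al-Awwal 10, 1493 AH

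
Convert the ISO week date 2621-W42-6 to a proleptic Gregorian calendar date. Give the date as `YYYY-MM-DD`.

2621-10-20

ISO week 1 of 2621 is the week containing the first Thursday of 2621.
Week 42, day 6 (Saturday) lands on 2621-10-20.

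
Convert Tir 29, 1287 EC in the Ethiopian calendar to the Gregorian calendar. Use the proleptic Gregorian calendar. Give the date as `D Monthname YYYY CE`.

31 January 1295 CE

Julian Day Number of the source date = 2194080.
Converting JDN 2194080 to the Gregorian calendar gives 31 January 1295 CE.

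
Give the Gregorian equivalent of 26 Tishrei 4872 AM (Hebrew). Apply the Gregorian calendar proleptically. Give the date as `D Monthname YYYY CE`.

Both dates share Julian Day Number 2127123; in the Gregorian calendar that is 7 October 1111 CE.

7 October 1111 CE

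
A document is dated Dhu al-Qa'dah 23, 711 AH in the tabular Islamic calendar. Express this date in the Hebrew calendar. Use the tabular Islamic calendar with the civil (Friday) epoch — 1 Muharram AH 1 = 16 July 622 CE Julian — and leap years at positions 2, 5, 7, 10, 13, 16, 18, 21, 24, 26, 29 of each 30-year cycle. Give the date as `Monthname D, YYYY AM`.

Julian Day Number of the source date = 2200357.
Converting JDN 2200357 to the Hebrew calendar gives 24 Nisan 5072 AM.

Nisan 24, 5072 AM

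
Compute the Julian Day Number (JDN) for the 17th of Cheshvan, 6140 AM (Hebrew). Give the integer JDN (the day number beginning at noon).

Equivalently 29 October 2379 (Gregorian).
JDN 2400001 is 17 November 1858 CE (Gregorian), MJD 0; the target day is +190272 days from there, so JDN = 2590273.

2590273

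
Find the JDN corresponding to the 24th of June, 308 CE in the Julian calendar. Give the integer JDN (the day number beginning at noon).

1833730

In the proleptic Gregorian calendar the same day is 25 June 308.
JDN 2451545 is 1 January 2000 CE (Gregorian); the target day is −617815 days from there, so JDN = 1833730.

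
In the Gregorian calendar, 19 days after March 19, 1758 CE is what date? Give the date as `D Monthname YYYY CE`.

7 April 1758 CE

The starting date is JDN 2363234; 2363234 + 19 = 2363253.
JDN 2363253 corresponds to 7 April 1758 CE.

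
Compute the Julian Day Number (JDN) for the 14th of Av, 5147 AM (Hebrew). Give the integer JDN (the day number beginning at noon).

In the proleptic Gregorian calendar the same day is 7 August 1387.
JDN 2400001 is 17 November 1858 CE (Gregorian), MJD 0; the target day is −172131 days from there, so JDN = 2227870.

2227870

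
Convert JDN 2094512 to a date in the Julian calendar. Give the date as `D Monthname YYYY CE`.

18 June 1022 CE

JDN 2094512 is 24 June 1022 in the proleptic Gregorian calendar.
In the Julian calendar that day is 18 June 1022 CE.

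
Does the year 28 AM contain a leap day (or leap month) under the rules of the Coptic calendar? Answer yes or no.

no

28 mod 4 = 0; in the Coptic calendar a year is leap when year mod 4 = 3, so it is a common year.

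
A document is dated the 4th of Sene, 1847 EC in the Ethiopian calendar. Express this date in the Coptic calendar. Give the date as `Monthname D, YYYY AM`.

Paoni 4, 1571 AM

Julian Day Number of the source date = 2398745.
Converting JDN 2398745 to the Coptic calendar gives 4 Paoni 1571 AM.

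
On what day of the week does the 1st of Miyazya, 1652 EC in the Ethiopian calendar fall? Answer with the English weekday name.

In the Gregorian calendar this is 6 April 1660 (JDN 2327459).
JDN 2327459 mod 7 = 1, and JDN 0 was a Monday, so this is a Tuesday.

Tuesday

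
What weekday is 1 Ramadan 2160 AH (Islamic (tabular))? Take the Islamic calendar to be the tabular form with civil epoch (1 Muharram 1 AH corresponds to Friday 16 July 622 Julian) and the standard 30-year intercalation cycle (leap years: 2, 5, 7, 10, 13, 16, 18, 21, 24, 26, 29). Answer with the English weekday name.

This is JDN 2713754 (27 November 2717 Gregorian).
Since JDN mod 7 = 1 (0 = Monday), the day is Tuesday.

Tuesday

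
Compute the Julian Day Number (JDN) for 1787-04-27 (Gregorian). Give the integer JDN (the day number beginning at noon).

JDN 2451545 is 1 January 2000 CE (Gregorian); the target day is −77680 days from there, so JDN = 2373865.

2373865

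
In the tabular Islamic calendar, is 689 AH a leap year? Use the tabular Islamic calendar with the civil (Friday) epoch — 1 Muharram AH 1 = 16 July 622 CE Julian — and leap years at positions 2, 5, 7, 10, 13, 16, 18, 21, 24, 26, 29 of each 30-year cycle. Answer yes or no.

yes

Year 689 AH is year 29 of its 30-year cycle; leap positions are 2, 5, 7, 10, 13, 16, 18, 21, 24, 26, 29, so it is a leap year (355 days).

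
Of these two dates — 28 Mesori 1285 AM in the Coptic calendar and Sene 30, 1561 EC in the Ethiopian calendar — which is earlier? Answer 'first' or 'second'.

First date → JDN 2294368; second date → JDN 2294310.
JDN 2294310 < JDN 2294368, so the second date is earlier.

second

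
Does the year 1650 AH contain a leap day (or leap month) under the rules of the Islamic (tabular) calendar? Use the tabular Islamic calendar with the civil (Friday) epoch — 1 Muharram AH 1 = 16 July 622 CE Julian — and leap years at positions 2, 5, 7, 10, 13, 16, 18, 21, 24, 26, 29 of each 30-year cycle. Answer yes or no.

no

Year 1650 AH is year 30 of its 30-year cycle; leap positions are 2, 5, 7, 10, 13, 16, 18, 21, 24, 26, 29, so it is a common year (354 days).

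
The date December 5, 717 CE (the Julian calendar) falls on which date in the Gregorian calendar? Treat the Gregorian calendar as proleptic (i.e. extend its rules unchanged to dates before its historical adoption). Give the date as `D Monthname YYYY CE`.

9 December 717 CE

The Julian–Gregorian offset here is 4 days (Julian trailing).
5 December 717 Julian + 4 days → 9 December 717 Gregorian.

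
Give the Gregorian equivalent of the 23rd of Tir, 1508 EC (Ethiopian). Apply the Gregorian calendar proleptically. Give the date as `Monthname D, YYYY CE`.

January 29, 1516 CE

Julian Day Number of the source date = 2274795.
Converting JDN 2274795 to the Gregorian calendar gives 29 January 1516 CE.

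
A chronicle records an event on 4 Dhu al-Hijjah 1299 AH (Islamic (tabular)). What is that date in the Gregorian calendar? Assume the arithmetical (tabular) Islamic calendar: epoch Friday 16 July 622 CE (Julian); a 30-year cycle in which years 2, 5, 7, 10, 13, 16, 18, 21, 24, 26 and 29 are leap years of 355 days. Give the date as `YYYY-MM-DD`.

1882-10-17

Julian Day Number of the source date = 2408736.
Converting JDN 2408736 to the Gregorian calendar gives 17 October 1882 CE.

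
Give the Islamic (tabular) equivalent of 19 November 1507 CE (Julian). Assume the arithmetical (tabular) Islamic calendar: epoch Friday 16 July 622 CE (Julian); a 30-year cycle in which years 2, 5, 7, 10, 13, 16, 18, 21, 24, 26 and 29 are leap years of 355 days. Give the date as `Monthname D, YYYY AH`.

Julian Day Number of the source date = 2271812.
Converting JDN 2271812 to the tabular Islamic calendar gives 14 Rajab 913 AH.

Rajab 14, 913 AH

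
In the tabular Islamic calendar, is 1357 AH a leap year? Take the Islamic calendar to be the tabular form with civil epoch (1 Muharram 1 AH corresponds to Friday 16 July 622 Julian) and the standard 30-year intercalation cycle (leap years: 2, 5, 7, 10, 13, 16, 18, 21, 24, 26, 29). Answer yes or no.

yes

Year 1357 AH is year 7 of its 30-year cycle; leap positions are 2, 5, 7, 10, 13, 16, 18, 21, 24, 26, 29, so it is a leap year (355 days).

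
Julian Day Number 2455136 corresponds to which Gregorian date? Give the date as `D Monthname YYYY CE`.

Counting from JDN 2299161 = 15 Oct 1582 gives an offset of 155975 days.

31 October 2009 CE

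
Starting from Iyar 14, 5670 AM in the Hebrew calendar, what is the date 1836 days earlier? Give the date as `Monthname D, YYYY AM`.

JDN of Iyar 14, 5670 AM = 2418815.
2418815 − 1836 = 2416979.
JDN 2416979 in the Hebrew calendar is Iyar 8, 5665 AM.

Iyar 8, 5665 AM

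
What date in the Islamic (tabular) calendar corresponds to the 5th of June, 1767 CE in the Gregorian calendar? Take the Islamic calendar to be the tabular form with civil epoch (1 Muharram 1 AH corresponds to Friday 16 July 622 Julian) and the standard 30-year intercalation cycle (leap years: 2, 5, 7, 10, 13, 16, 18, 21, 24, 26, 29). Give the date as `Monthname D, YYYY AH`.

Julian Day Number of the source date = 2366599.
Converting JDN 2366599 to the tabular Islamic calendar gives 7 Muharram 1181 AH.

Muharram 7, 1181 AH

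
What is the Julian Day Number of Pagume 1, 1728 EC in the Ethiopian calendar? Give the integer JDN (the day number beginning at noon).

In the Gregorian calendar the same day is 4 September 1736.
JDN 2299161 is 15 October 1582 CE (Gregorian); the target day is +56207 days from there, so JDN = 2355368.

2355368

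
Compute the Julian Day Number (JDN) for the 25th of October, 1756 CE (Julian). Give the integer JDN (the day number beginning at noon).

In the Gregorian calendar the same day is 5 November 1756.
JDN 2299161 is 15 October 1582 CE (Gregorian); the target day is +63574 days from there, so JDN = 2362735.

2362735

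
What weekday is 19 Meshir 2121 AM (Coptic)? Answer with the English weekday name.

This is JDN 2599528 (1 March 2405 Gregorian).
JDN 2599528 mod 7 = 1, and JDN 0 was a Monday, so this is a Tuesday.

Tuesday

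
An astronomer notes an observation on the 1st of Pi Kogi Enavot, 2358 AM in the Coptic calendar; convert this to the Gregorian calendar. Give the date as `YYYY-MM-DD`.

2642-09-11

Both dates share Julian Day Number 2686284; in the Gregorian calendar that is 11 September 2642 CE.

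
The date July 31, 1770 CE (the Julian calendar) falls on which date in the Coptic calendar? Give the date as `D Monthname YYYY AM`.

Both dates share Julian Day Number 2367762; in the Coptic calendar that is 7 Mesori 1486 AM.

7 Mesori 1486 AM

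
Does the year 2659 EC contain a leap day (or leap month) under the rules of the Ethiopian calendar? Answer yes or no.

yes

2659 mod 4 = 3; in the Ethiopian calendar a year is leap when year mod 4 = 3, so it is a leap year.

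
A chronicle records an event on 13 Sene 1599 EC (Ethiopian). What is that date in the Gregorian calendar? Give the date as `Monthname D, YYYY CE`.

June 17, 1607 CE

Both dates share Julian Day Number 2308172; in the Gregorian calendar that is 17 June 1607 CE.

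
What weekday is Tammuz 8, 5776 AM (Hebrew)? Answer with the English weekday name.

This is JDN 2457584 (14 July 2016 Gregorian).
Since JDN mod 7 = 3 (0 = Monday), the day is Thursday.

Thursday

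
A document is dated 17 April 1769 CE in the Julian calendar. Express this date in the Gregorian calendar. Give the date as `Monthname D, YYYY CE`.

For dates in this range the Gregorian date is 11 days ahead of the Julian.
17 April 1769 Julian + 11 days → 28 April 1769 Gregorian.

April 28, 1769 CE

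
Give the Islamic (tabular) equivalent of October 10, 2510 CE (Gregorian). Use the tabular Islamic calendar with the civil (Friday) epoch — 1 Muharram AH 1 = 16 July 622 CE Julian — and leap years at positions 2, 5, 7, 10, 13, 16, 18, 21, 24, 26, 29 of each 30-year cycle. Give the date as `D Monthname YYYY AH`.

Julian Day Number of the source date = 2638101.
Converting JDN 2638101 to the tabular Islamic calendar gives 5 Rabi' al-Awwal 1947 AH.

5 Rabi' al-Awwal 1947 AH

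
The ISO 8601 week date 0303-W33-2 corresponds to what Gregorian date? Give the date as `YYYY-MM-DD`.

0303-08-11

ISO week 1 of 303 is the week containing the first Thursday of 303.
Week 33, day 2 (Tuesday) lands on 0303-08-11.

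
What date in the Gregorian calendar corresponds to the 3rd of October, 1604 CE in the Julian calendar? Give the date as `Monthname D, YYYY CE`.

For dates in this range the Gregorian date is 10 days ahead of the Julian.
3 October 1604 Julian + 10 days → 13 October 1604 Gregorian.

October 13, 1604 CE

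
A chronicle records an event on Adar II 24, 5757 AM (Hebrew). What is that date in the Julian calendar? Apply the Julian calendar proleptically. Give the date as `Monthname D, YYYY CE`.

Julian Day Number of the source date = 2450541.
Converting JDN 2450541 to the Julian calendar gives 20 March 1997 CE.

March 20, 1997 CE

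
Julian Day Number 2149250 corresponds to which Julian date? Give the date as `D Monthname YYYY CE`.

JDN 2149250 is 6 May 1172 in the proleptic Gregorian calendar.
In the Julian calendar that day is 29 April 1172 CE.

29 April 1172 CE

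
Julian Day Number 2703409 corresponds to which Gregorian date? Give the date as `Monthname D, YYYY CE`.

JDN 2451545 is 1 Jan 2000; 2703409 is +251864 days from there.

July 31, 2689 CE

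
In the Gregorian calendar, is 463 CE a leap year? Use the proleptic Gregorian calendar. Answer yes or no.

no

463 is not divisible by 4, so it is a common year.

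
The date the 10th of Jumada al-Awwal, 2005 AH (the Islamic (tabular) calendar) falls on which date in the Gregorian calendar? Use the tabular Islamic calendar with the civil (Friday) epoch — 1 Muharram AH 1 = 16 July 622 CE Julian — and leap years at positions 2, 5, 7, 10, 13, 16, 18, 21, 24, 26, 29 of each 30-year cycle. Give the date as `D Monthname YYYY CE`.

Both dates share Julian Day Number 2658718; in the Gregorian calendar that is 22 March 2567 CE.

22 March 2567 CE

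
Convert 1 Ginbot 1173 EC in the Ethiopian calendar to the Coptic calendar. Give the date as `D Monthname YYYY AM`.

1 Pashons 897 AM

Both dates share Julian Day Number 2152534; in the Coptic calendar that is 1 Pashons 897 AM.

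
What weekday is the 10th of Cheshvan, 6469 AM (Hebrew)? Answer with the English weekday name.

Monday

In the Gregorian calendar this is 16 November 2708 (JDN 2710456).
Since JDN mod 7 = 0 (0 = Monday), the day is Monday.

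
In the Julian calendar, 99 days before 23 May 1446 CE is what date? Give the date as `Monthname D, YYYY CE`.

February 13, 1446 CE

The starting date is JDN 2249352; 2249352 − 99 = 2249253.
JDN 2249253 corresponds to February 13, 1446 CE.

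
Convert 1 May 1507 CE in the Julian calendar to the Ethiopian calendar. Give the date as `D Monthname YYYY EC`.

6 Ginbot 1499 EC

The source date corresponds to 11 May 1507 in the proleptic Gregorian calendar (JDN 2271610).
That day falls on 6 Ginbot 1499 EC in the Ethiopian calendar.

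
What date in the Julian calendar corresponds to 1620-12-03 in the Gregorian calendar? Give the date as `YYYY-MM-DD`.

At this point the Julian calendar is 10 days behind the Gregorian.
3 December 1620 Gregorian − 10 days → 23 November 1620 Julian.

1620-11-23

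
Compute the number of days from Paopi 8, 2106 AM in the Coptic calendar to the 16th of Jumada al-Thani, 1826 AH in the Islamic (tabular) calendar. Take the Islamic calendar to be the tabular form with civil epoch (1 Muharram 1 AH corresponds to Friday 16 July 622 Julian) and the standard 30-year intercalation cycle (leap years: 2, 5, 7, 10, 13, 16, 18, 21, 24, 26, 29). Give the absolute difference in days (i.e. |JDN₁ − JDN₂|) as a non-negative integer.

1404

First date → JDN 2593918; second date → JDN 2595322.
The interval is |2593918 − 2595322| = 1404 days.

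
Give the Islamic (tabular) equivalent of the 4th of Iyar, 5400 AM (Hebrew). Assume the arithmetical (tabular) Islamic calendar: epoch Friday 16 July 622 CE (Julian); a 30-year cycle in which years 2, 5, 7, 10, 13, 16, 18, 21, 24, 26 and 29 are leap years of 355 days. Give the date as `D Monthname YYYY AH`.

The source date corresponds to 26 April 1640 in the Gregorian calendar (JDN 2320174).
That day falls on 4 Muharram 1050 AH in the tabular Islamic calendar.

4 Muharram 1050 AH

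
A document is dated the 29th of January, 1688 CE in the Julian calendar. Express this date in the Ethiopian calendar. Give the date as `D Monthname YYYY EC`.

3 Yekatit 1680 EC

Julian Day Number of the source date = 2337628.
Converting JDN 2337628 to the Ethiopian calendar gives 3 Yekatit 1680 EC.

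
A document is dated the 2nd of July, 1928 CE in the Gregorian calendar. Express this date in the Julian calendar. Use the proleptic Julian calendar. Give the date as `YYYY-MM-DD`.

For dates in this range the Gregorian date is 13 days ahead of the Julian.
2 July 1928 Gregorian − 13 days → 19 June 1928 Julian.

1928-06-19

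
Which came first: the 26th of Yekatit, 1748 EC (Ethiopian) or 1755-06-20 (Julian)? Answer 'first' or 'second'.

The two dates have Julian Day Numbers 2362488 and 2362242 respectively.
Since 2362242 < 2362488, the second date comes first.

second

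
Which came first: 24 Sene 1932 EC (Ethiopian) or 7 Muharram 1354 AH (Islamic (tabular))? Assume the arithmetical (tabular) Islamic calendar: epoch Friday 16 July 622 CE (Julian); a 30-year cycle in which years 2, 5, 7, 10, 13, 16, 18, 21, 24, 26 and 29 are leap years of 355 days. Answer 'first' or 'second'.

second

The two dates have Julian Day Numbers 2429812 and 2427904 respectively.
Since 2427904 < 2429812, the second date comes first.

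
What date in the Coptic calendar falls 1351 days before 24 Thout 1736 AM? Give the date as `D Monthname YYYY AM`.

14 Tobi 1732 AM

Counting 1351 days back from JDN 2458762 reaches JDN 2457411, which is 14 Tobi 1732 AM.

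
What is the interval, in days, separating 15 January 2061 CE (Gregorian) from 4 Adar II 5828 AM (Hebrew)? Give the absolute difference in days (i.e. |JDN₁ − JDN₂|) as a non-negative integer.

JDN of the first date = 2473840.
JDN of the second date = 2476449.
|2476449 − 2473840| = 2609.

2609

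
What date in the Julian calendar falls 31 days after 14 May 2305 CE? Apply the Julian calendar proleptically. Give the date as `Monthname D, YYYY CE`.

June 14, 2305 CE

Counting 31 days forward from JDN 2563093 reaches JDN 2563124, which is June 14, 2305 CE.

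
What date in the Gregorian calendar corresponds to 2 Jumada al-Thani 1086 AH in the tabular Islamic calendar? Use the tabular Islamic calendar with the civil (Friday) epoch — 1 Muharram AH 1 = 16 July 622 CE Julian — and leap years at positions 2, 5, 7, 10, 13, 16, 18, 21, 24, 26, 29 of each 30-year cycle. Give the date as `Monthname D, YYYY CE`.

Julian Day Number of the source date = 2333077.
Converting JDN 2333077 to the Gregorian calendar gives 24 August 1675 CE.

August 24, 1675 CE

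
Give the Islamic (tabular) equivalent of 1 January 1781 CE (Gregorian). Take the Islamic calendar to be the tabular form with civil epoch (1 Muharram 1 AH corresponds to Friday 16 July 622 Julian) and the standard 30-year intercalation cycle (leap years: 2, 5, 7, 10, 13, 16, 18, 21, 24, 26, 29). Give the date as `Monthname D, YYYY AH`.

Muharram 5, 1195 AH

Both dates share Julian Day Number 2371558; in the tabular Islamic calendar that is 5 Muharram 1195 AH.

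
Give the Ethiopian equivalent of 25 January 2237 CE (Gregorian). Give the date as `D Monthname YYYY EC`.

15 Tir 2229 EC

Julian Day Number of the source date = 2538132.
Converting JDN 2538132 to the Ethiopian calendar gives 15 Tir 2229 EC.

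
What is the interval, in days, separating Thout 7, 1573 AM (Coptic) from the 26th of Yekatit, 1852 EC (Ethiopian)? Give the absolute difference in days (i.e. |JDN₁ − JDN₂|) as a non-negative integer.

JDN of the first date = 2399209.
JDN of the second date = 2400474.
|2400474 − 2399209| = 1265.

1265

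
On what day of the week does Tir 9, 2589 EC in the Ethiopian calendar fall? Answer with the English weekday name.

Saturday

In the Gregorian calendar this is 21 January 2597 (JDN 2669616).
JDN 2669616 mod 7 = 5, and JDN 0 was a Monday, so this is a Saturday.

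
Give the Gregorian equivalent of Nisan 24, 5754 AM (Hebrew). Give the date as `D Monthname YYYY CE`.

5 April 1994 CE

Both dates share Julian Day Number 2449448; in the Gregorian calendar that is 5 April 1994 CE.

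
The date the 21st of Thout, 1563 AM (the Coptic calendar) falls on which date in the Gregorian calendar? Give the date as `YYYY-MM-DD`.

Both dates share Julian Day Number 2395570; in the Gregorian calendar that is 30 September 1846 CE.

1846-09-30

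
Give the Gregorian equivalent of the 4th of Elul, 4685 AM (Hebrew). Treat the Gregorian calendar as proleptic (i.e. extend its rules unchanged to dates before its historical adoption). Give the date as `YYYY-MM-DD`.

0925-09-01

Both dates share Julian Day Number 2059153; in the Gregorian calendar that is 1 September 925 CE.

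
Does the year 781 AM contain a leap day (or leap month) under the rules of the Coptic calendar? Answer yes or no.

no

781 mod 4 = 1; in the Coptic calendar a year is leap when year mod 4 = 3, so it is a common year.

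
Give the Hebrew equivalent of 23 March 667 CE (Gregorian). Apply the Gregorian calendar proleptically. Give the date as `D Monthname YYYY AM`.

18 Adar II 4427 AM

Both dates share Julian Day Number 1964758; in the Hebrew calendar that is 18 Adar II 4427 AM.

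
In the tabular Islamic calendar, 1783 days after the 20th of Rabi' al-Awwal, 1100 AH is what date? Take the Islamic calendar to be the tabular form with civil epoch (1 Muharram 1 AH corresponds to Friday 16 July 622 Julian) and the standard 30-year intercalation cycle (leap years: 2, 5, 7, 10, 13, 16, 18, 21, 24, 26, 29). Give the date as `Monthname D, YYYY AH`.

Rabi' al-Thani 1, 1105 AH

JDN of the 20th of Rabi' al-Awwal, 1100 AH = 2337967.
2337967 + 1783 = 2339750.
JDN 2339750 in the tabular Islamic calendar is Rabi' al-Thani 1, 1105 AH.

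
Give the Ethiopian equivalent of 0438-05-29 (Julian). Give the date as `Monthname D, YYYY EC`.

Both dates share Julian Day Number 1881186; in the Ethiopian calendar that is 4 Sene 430 EC.

Sene 4, 430 EC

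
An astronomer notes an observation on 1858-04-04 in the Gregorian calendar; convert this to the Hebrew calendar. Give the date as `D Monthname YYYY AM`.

20 Nisan 5618 AM

Julian Day Number of the source date = 2399774.
Converting JDN 2399774 to the Hebrew calendar gives 20 Nisan 5618 AM.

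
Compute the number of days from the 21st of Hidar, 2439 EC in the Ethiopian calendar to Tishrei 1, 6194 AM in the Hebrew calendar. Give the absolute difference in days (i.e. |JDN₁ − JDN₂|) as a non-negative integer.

JDN of the first date = 2614780.
JDN of the second date = 2609953.
|2609953 − 2614780| = 4827.

4827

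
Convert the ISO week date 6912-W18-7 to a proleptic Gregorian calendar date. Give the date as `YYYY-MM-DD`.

ISO week 1 of 6912 is the week containing the first Thursday of 6912.
Week 18, day 7 (Sunday) lands on 6912-05-08.

6912-05-08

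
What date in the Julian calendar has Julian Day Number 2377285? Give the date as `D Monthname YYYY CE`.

26 August 1796 CE

The Gregorian equivalent of JDN 2377285 is 6 September 1796.
In the Julian calendar that day is 26 August 1796 CE.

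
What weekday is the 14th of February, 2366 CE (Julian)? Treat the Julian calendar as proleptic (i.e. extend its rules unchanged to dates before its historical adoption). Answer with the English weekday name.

Wednesday

In the Gregorian calendar this is 2 March 2366 (JDN 2585284).
2585284 ≡ 2 (mod 7); counting from Monday = 0 gives Wednesday.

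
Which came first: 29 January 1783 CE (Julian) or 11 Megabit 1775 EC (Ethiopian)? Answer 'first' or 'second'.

The two dates have Julian Day Numbers 2372327 and 2372364 respectively.
Since 2372327 < 2372364, the first date comes first.

first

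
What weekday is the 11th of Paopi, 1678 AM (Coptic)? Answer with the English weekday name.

Saturday

This is JDN 2437594 (21 October 1961 Gregorian).
JDN 2437594 mod 7 = 5, and JDN 0 was a Monday, so this is a Saturday.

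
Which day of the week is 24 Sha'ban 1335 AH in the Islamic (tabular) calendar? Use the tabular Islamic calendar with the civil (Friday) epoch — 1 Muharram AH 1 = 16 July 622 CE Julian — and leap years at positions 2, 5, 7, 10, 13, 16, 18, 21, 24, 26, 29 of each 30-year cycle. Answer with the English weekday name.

In the Gregorian calendar this is 15 June 1917 (JDN 2421395).
Since JDN mod 7 = 4 (0 = Monday), the day is Friday.

Friday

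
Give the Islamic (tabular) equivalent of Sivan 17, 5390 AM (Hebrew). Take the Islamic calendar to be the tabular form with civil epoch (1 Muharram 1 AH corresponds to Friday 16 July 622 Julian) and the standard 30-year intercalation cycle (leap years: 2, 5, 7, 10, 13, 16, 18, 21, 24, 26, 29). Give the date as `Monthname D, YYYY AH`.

Julian Day Number of the source date = 2316553.
Converting JDN 2316553 to the tabular Islamic calendar gives 15 Shawwal 1039 AH.

Shawwal 15, 1039 AH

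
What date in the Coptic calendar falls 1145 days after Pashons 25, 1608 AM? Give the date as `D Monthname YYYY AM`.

Counting 1145 days forward from JDN 2412251 reaches JDN 2413396, which is 15 Epip 1611 AM.

15 Epip 1611 AM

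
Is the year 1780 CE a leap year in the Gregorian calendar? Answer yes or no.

yes

1780 is divisible by 4 and not by 100, so it is a leap year.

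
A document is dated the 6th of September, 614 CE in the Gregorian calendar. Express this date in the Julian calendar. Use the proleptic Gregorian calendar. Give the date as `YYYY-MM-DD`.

0614-09-03

At this point the Julian calendar is 3 days behind the Gregorian.
6 September 614 Gregorian − 3 days → 3 September 614 Julian.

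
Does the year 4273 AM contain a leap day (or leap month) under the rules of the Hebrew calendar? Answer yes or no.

yes

Hebrew year 4273 is year 17 of its 19-year Metonic cycle; leap years are at positions 3, 6, 8, 11, 14, 17, 19, so it is a leap year (13 months).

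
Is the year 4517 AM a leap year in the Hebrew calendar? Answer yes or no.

yes

Hebrew year 4517 is year 14 of its 19-year Metonic cycle; leap years are at positions 3, 6, 8, 11, 14, 17, 19, so it is a leap year (13 months).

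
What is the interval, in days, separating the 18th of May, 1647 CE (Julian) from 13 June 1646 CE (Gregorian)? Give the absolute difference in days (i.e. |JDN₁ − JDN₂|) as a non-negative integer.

First date → JDN 2322762; second date → JDN 2322413.
The interval is |2322762 − 2322413| = 349 days.

349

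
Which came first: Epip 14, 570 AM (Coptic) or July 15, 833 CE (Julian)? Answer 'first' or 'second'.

second

The two dates have Julian Day Numbers 2033170 and 2025507 respectively.
Since 2025507 < 2033170, the second date comes first.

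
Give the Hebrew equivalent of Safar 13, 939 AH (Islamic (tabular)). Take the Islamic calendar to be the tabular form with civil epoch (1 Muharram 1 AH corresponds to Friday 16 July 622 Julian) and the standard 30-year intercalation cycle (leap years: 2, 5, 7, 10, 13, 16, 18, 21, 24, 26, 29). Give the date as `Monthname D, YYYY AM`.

Both dates share Julian Day Number 2280878; in the Hebrew calendar that is 15 Tishrei 5293 AM.

Tishrei 15, 5293 AM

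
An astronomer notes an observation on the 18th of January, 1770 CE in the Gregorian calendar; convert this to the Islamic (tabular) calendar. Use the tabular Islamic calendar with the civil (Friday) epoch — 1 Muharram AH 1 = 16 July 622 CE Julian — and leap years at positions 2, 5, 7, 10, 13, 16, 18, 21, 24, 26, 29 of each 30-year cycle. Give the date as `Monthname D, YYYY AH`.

Ramadan 21, 1183 AH

Both dates share Julian Day Number 2367557; in the tabular Islamic calendar that is 21 Ramadan 1183 AH.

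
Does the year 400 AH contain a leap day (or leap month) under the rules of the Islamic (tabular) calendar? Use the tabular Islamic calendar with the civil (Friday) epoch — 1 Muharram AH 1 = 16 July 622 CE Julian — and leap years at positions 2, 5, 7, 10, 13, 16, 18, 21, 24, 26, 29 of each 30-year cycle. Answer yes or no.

Year 400 AH is year 10 of its 30-year cycle; leap positions are 2, 5, 7, 10, 13, 16, 18, 21, 24, 26, 29, so it is a leap year (355 days).

yes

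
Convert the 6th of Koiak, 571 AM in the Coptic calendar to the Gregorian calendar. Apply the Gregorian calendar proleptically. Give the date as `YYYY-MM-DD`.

0854-12-06

Both dates share Julian Day Number 2033317; in the Gregorian calendar that is 6 December 854 CE.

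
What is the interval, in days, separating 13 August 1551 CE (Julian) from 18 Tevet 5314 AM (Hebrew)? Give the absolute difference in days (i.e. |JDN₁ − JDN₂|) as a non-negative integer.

First date → JDN 2287785; second date → JDN 2288648.
The interval is |2287785 − 2288648| = 863 days.

863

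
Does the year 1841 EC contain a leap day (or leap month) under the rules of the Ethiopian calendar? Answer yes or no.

no

1841 mod 4 = 1; in the Ethiopian calendar a year is leap when year mod 4 = 3, so it is a common year.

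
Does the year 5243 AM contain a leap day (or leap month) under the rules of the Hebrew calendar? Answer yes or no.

Hebrew year 5243 is year 18 of its 19-year Metonic cycle; leap years are at positions 3, 6, 8, 11, 14, 17, 19, so it is a common year (12 months).

no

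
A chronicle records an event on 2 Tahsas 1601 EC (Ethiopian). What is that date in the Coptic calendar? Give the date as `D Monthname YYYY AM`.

2 Koiak 1325 AM

Julian Day Number of the source date = 2308712.
Converting JDN 2308712 to the Coptic calendar gives 2 Koiak 1325 AM.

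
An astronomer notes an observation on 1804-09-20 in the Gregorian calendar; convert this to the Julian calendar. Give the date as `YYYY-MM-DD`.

1804-09-08

For dates in this range the Gregorian date is 12 days ahead of the Julian.
20 September 1804 Gregorian − 12 days → 8 September 1804 Julian.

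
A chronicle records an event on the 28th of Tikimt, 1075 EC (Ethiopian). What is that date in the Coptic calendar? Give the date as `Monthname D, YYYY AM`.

Paopi 28, 799 AM

Both dates share Julian Day Number 2116556; in the Coptic calendar that is 28 Paopi 799 AM.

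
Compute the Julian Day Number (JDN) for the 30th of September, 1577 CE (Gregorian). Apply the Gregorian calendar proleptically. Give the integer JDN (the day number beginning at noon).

JDN 2400001 is 17 November 1858 CE (Gregorian), MJD 0; the target day is −102681 days from there, so JDN = 2297320.

2297320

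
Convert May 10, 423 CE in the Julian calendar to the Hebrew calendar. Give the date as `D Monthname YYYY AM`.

13 Iyar 4183 AM

Both dates share Julian Day Number 1875688; in the Hebrew calendar that is 13 Iyar 4183 AM.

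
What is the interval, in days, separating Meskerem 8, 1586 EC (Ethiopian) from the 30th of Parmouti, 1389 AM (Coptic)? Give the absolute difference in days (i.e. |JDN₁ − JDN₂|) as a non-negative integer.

First date → JDN 2303149; second date → JDN 2332236.
The interval is |2303149 − 2332236| = 29087 days.

29087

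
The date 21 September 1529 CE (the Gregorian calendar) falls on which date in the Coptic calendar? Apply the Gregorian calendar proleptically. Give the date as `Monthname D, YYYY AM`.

Thout 14, 1246 AM

Julian Day Number of the source date = 2279779.
Converting JDN 2279779 to the Coptic calendar gives 14 Thout 1246 AM.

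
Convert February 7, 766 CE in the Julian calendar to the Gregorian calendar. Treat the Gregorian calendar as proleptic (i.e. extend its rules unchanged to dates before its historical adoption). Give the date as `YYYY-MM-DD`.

For dates in this range the Gregorian date is 4 days ahead of the Julian.
7 February 766 Julian + 4 days → 11 February 766 Gregorian.

0766-02-11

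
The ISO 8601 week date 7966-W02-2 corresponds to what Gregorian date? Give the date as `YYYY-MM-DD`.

7966-01-11

ISO week 1 of 7966 is the week containing the first Thursday of 7966.
Week 2, day 2 (Tuesday) lands on 7966-01-11.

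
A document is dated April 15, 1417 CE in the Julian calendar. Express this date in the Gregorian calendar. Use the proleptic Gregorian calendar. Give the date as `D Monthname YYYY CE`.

For dates in this range the Gregorian date is 9 days ahead of the Julian.
15 April 1417 Julian + 9 days → 24 April 1417 Gregorian.

24 April 1417 CE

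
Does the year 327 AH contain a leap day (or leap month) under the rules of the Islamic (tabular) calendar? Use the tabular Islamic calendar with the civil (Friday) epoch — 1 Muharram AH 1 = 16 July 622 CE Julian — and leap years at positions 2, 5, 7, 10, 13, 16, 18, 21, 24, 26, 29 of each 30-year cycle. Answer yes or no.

Year 327 AH is year 27 of its 30-year cycle; leap positions are 2, 5, 7, 10, 13, 16, 18, 21, 24, 26, 29, so it is a common year (354 days).

no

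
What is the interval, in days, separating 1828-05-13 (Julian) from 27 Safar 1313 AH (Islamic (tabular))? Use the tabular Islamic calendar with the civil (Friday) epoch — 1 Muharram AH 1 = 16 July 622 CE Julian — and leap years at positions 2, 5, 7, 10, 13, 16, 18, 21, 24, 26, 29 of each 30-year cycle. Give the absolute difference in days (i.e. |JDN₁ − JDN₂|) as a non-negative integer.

24557

First date → JDN 2388868; second date → JDN 2413425.
The interval is |2388868 − 2413425| = 24557 days.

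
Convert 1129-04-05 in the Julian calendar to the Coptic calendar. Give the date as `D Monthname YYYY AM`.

10 Parmouti 845 AM

Both dates share Julian Day Number 2133520; in the Coptic calendar that is 10 Parmouti 845 AM.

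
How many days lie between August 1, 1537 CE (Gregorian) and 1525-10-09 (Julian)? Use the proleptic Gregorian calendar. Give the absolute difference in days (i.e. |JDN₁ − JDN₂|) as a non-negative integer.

4304

First date → JDN 2282650; second date → JDN 2278346.
The interval is |2282650 − 2278346| = 4304 days.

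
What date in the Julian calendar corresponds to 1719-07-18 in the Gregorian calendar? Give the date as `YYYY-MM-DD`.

1719-07-07

The Julian–Gregorian offset here is 11 days (Julian trailing).
18 July 1719 Gregorian − 11 days → 7 July 1719 Julian.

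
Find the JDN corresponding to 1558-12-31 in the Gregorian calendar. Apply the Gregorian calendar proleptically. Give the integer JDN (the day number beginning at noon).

JDN 2299161 is 15 October 1582 CE (Gregorian); the target day is −8689 days from there, so JDN = 2290472.

2290472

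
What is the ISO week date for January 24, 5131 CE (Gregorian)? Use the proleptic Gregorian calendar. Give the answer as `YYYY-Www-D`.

5131-W04-6

The weekday is Saturday (ISO weekday 6).
That Saturday belongs to ISO week 4 of ISO year 5131.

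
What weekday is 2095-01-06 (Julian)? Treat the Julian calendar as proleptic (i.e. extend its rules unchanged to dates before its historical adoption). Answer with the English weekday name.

Wednesday

Equivalently 19 January 2095 Gregorian, JDN 2486262.
2486262 ≡ 2 (mod 7); counting from Monday = 0 gives Wednesday.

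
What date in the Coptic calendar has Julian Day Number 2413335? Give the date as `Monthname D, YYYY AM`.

JDN 2413335 is 21 May 1895 in the Gregorian calendar.
In the Coptic calendar that day is Pashons 14, 1611 AM.

Pashons 14, 1611 AM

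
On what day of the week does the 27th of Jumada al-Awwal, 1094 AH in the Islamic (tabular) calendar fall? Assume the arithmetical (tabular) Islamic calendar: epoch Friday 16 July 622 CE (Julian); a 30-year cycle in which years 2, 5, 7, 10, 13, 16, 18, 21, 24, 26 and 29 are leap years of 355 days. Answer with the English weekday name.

Monday

This is JDN 2335907 (24 May 1683 Gregorian).
Since JDN mod 7 = 0 (0 = Monday), the day is Monday.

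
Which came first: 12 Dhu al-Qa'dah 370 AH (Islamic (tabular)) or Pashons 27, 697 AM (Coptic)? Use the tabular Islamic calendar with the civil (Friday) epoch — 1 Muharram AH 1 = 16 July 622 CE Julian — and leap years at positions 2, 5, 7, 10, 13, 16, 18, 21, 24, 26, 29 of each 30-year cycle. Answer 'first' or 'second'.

Converting both to JDN: 2079507 vs 2079510; the smaller is the first.

first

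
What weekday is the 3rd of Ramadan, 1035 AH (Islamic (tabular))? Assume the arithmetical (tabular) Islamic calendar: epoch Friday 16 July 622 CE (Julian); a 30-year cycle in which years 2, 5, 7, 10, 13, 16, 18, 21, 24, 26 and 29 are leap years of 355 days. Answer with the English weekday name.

In the Gregorian calendar this is 29 May 1626 (JDN 2315093).
JDN 2315093 mod 7 = 4, and JDN 0 was a Monday, so this is a Friday.

Friday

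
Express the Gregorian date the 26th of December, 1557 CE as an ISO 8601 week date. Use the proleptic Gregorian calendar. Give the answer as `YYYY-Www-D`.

The weekday is Thursday (ISO weekday 4).
That Thursday belongs to ISO week 52 of ISO year 1557.

1557-W52-4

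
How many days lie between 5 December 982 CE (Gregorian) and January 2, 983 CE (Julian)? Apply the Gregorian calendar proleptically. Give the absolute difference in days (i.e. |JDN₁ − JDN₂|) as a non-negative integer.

33

JDN of the first date = 2080067.
JDN of the second date = 2080100.
|2080100 − 2080067| = 33.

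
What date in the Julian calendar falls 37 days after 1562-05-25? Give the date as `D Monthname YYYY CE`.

1 July 1562 CE

The starting date is JDN 2291723; 2291723 + 37 = 2291760.
JDN 2291760 corresponds to 1 July 1562 CE.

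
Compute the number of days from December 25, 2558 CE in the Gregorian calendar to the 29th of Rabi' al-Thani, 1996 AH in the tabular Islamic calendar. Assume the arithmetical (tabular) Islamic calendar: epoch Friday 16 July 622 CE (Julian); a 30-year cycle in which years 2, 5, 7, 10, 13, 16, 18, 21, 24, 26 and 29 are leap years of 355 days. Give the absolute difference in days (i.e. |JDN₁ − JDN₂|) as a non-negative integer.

JDN of the first date = 2655709.
JDN of the second date = 2655518.
|2655518 − 2655709| = 191.

191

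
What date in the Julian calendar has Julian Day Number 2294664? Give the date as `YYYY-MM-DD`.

JDN 2294664 is 23 June 1570 in the proleptic Gregorian calendar.
In the Julian calendar that day is 1570-06-13.

1570-06-13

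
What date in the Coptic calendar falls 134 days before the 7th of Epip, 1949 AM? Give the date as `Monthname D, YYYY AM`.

The starting date is JDN 2536843; 2536843 − 134 = 2536709.
JDN 2536709 corresponds to Meshir 23, 1949 AM.

Meshir 23, 1949 AM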